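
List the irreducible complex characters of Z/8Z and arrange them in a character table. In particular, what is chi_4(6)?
Character table of Z/8Z (irreps indexed chi_0,...,chi_7 with chi_k(m) = zeta_8^(k*m), zeta_8 = exp(2*pi*i/8)):
  irrep \ class  {0} (size 1)  {1} (size 1)    {2} (size 1)  {3} (size 1)    {4} (size 1)  {5} (size 1)    {6} (size 1)  {7} (size 1)  
  chi_0          1             1               1             1               1             1               1             1             
  chi_1          1             exp(I*pi/4)     I             exp(3*I*pi/4)   -1            exp(-3*I*pi/4)  -I            exp(-I*pi/4)  
  chi_2          1             I               -1            -I              1             I               -1            -I            
  chi_3          1             exp(3*I*pi/4)   -I            exp(I*pi/4)     -1            exp(-I*pi/4)    I             exp(-3*I*pi/4)
  chi_4          1             -1              1             -1              1             -1              1             -1            
  chi_5          1             exp(-3*I*pi/4)  I             exp(-I*pi/4)    -1            exp(I*pi/4)     -I            exp(3*I*pi/4) 
  chi_6          1             -I              -1            I               1             -I              -1            I             
  chi_7          1             exp(-I*pi/4)    -I            exp(-3*I*pi/4)  -1            exp(3*I*pi/4)   I             exp(I*pi/4)   

Spot check: chi_4(6) = zeta_8^(4*6) = zeta_8^24 = 1.

Reasoning: Z/8Z is abelian, so all 8 irreducible complex representations are 1-dimensional. They are given by chi_k(m) = zeta_8^(k*m) for k = 0,...,7. Row orthogonality: sum_m chi_k(m) conj(chi_l(m)) = 8 * [k = l].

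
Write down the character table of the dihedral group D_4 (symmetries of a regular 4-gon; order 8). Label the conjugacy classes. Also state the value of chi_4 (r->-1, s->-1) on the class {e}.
Conjugacy classes: {e} of size 1, {r^2} of size 1, {r^1, r^3} of size 2, {s, sr^2, ...} of size 2, {sr, sr^3, ...} of size 2.
Character table:
  irrep \ class              {e} (size 1)  {r^2} (size 1)  {r^1, r^3} (size 2)  {s, sr^2, ...} (size 2)  {sr, sr^3, ...} (size 2)
  chi_1 (triv)               1             1               1                    1                        1                       
  chi_2 (sign: r->1, s->-1)  1             1               1                    -1                       -1                      
  chi_3 (r->-1, s->1)        1             1               -1                   1                        -1                      
  chi_4 (r->-1, s->-1)       1             1               -1                   -1                       1                       
  chi_5 (2d, j=1)            2             -2              0                    0                        0                       

Spot check: chi_4 (r->-1, s->-1) on {e} = 1.

Justification: D_4 has order 2*4 = 8 with 5 conjugacy classes, hence 5 irreducibles. Sum of squared dims 1 + 1 + 1 + 1 + 4 = 8 = |G|. Linear characters come from the abelianisation; the 2-dimensional irreps have character r^k -> 2*cos(2*pi*j*k/4), reflections -> 0.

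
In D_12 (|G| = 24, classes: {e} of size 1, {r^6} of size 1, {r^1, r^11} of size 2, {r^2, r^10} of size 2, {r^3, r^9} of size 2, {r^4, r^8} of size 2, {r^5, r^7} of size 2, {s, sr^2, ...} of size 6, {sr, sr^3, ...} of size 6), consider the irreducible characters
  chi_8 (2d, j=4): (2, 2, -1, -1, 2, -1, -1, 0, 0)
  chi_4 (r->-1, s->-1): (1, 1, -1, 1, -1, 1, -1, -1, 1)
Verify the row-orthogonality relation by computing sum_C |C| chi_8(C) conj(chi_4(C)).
Sum = 0; so <chi_8, chi_4> = 0 (distinct irreducibles are orthogonal).

Reasoning: Compute term by term over conjugacy classes (|C| * chi_8(C) * conj(chi_4(C))):
  1*(2)*conj(1) + 1*(2)*conj(1) + 2*(-1)*conj(-1) + 2*(-1)*conj(1) + 2*(2)*conj(-1) + 2*(-1)*conj(1) + 2*(-1)*conj(-1) + 6*(0)*conj(-1) + 6*(0)*conj(1)
  = (2) + (2) + (2) + (-2) + (-4) + (-2) + (2) + (0) + (0)
  = 0.
Dividing by |G| = 24 gives 0/24 = 0, matching the row-orthogonality relation <chi_8, chi_4> = [chi_8 = chi_4].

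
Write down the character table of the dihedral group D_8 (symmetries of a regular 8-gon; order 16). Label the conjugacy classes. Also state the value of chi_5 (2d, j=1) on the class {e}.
Conjugacy classes: {e} of size 1, {r^4} of size 1, {r^1, r^7} of size 2, {r^2, r^6} of size 2, {r^3, r^5} of size 2, {s, sr^2, ...} of size 4, {sr, sr^3, ...} of size 4.
Character table:
  irrep \ class              {e} (size 1)  {r^4} (size 1)  {r^1, r^7} (size 2)  {r^2, r^6} (size 2)  {r^3, r^5} (size 2)  {s, sr^2, ...} (size 4)  {sr, sr^3, ...} (size 4)
  chi_1 (triv)               1             1               1                    1                    1                    1                        1                       
  chi_2 (sign: r->1, s->-1)  1             1               1                    1                    1                    -1                       -1                      
  chi_3 (r->-1, s->1)        1             1               -1                   1                    -1                   1                        -1                      
  chi_4 (r->-1, s->-1)       1             1               -1                   1                    -1                   -1                       1                       
  chi_5 (2d, j=1)            2             -2              sqrt(2)              0                    -sqrt(2)             0                        0                       
  chi_6 (2d, j=2)            2             2               0                    -2                   0                    0                        0                       
  chi_7 (2d, j=3)            2             -2              -sqrt(2)             0                    sqrt(2)              0                        0                       

Spot check: chi_5 (2d, j=1) on {e} = 2.

Solution. D_8 has order 2*8 = 16 with 7 conjugacy classes, hence 7 irreducibles. Sum of squared dims 1 + 1 + 1 + 1 + 4 + 4 + 4 = 16 = |G|. Linear characters come from the abelianisation; the 2-dimensional irreps have character r^k -> 2*cos(2*pi*j*k/8), reflections -> 0.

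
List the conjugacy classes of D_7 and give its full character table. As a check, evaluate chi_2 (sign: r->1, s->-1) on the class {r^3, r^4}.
Conjugacy classes: {e} of size 1, {r^1, r^6} of size 2, {r^2, r^5} of size 2, {r^3, r^4} of size 2, {s, sr, ..., sr^6} of size 7.
Character table:
  irrep \ class              {e} (size 1)  {r^1, r^6} (size 2)  {r^2, r^5} (size 2)  {r^3, r^4} (size 2)  {s, sr, ..., sr^6} (size 7)
  chi_1 (triv)               1             1                    1                    1                    1                          
  chi_2 (sign: r->1, s->-1)  1             1                    1                    1                    -1                         
  chi_3 (2d, j=1)            2             2*cos(2*pi/7)        -2*cos(3*pi/7)       -2*cos(pi/7)         0                          
  chi_4 (2d, j=2)            2             -2*cos(3*pi/7)       -2*cos(pi/7)         2*cos(2*pi/7)        0                          
  chi_5 (2d, j=3)            2             -2*cos(pi/7)         2*cos(2*pi/7)        -2*cos(3*pi/7)       0                          

Spot check: chi_2 (sign: r->1, s->-1) on {r^3, r^4} = 1.

D_7 has order 2*7 = 14 with 5 conjugacy classes, hence 5 irreducibles. Sum of squared dims 1 + 1 + 4 + 4 + 4 = 14 = |G|. Linear characters come from the abelianisation; the 2-dimensional irreps have character r^k -> 2*cos(2*pi*j*k/7), reflections -> 0.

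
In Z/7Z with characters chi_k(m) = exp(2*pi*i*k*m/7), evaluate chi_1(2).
chi_1(2) = zeta_7^2 = exp(4*I*pi/7)

Reasoning: chi_1(2) = zeta_7^(1*2) = zeta_7^2. Since zeta_7^7 = 1, this equals zeta_7^2 = exp(2*pi*i*2/7) = exp(4*I*pi/7).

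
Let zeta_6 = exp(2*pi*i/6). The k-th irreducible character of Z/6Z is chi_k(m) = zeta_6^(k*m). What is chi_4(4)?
chi_4(4) = zeta_6^16 = exp(-2*I*pi/3)

Derivation: chi_4(4) = zeta_6^(4*4) = zeta_6^16. Since zeta_6^6 = 1, this equals zeta_6^4 = exp(2*pi*i*4/6) = exp(-2*I*pi/3).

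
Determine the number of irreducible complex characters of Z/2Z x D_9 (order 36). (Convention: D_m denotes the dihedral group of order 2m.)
12

Reasoning: The number of irreducible complex representations of a finite group equals its number of conjugacy classes. For a direct product, #classes(G x H) = #classes(G) * #classes(H). Z/2Z has 2 classes (abelian), D_9 has 6 classes, so 2 * 6 = 12, so Z/2Z x D_9 (order 36) has exactly 12 irreducible complex representations.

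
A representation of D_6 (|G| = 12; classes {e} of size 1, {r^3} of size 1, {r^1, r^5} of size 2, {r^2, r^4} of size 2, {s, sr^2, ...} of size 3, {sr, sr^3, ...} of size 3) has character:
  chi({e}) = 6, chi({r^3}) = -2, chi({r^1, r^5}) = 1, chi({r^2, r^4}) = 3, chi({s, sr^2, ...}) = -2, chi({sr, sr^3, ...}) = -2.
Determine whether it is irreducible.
Not irreducible (reducible): <chi, chi> = 7 > 1.

Proof sketch: <chi, chi> = (1/|G|) sum_C |C| * |chi(C)|^2 = (1/12)[1*|6|^2 + 1*|-2|^2 + 2*|1|^2 + 2*|3|^2 + 3*|-2|^2 + 3*|-2|^2]
  = (1/12)[(36) + (4) + (2) + (18) + (12) + (12)] = 84/12 = 7.
A character is irreducible iff <chi, chi> = 1, so this representation is reducible.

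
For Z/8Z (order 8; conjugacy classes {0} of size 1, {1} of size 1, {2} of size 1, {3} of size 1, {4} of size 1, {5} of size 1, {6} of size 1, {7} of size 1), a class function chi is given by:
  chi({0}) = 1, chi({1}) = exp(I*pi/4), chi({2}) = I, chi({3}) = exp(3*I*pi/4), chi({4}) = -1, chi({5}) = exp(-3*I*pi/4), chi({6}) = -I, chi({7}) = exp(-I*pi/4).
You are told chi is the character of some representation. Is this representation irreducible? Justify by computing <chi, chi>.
Irreducible: <chi, chi> = 1.

Proof sketch: <chi, chi> = (1/|G|) sum_C |C| * |chi(C)|^2 = (1/8)[1*|1|^2 + 1*|exp(I*pi/4)|^2 + 1*|I|^2 + 1*|exp(3*I*pi/4)|^2 + 1*|-1|^2 + 1*|exp(-3*I*pi/4)|^2 + 1*|-I|^2 + 1*|exp(-I*pi/4)|^2]
  = (1/8)[(1) + (1) + (1) + (1) + (1) + (1) + (1) + (1)] = 8/8 = 1.
(Exp terms are combined using exp(i*s)*conj(exp(i*t)) = exp(i*(s-t)), and sums of them are collapsed using the identity that for every m > 1 the m distinct m-th roots of unity sum to 0, e.g. 1 + exp(2*I*pi/3) + exp(-2*I*pi/3) = 0.)
A character is irreducible iff <chi, chi> = 1, so this representation is irreducible.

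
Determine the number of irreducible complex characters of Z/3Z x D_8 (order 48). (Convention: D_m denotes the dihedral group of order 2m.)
21

Explanation: The number of irreducible complex representations of a finite group equals its number of conjugacy classes. For a direct product, #classes(G x H) = #classes(G) * #classes(H). Z/3Z has 3 classes (abelian), D_8 has 7 classes, so 3 * 7 = 21, so Z/3Z x D_8 (order 48) has exactly 21 irreducible complex representations.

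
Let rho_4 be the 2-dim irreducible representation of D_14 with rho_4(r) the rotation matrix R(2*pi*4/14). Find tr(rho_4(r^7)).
chi_{rho_4}(r^7) = 2*cos(2*pi*4*7/14) = 2

Justification: rho_4(r^7) is rotation by angle 2*pi*4*7/14, whose trace is 2*cos(2*pi*4*7/14) = 2.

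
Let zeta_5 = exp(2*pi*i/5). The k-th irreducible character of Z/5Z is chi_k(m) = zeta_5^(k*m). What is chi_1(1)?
chi_1(1) = zeta_5^1 = exp(2*I*pi/5)

Working: chi_1(1) = zeta_5^(1*1) = zeta_5^1. Since zeta_5^5 = 1, this equals zeta_5^1 = exp(2*pi*i*1/5) = exp(2*I*pi/5).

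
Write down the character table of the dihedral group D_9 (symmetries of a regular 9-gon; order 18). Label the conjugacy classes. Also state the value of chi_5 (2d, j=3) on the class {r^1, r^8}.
Conjugacy classes: {e} of size 1, {r^1, r^8} of size 2, {r^2, r^7} of size 2, {r^3, r^6} of size 2, {r^4, r^5} of size 2, {s, sr, ..., sr^8} of size 9.
Character table:
  irrep \ class              {e} (size 1)  {r^1, r^8} (size 2)  {r^2, r^7} (size 2)  {r^3, r^6} (size 2)  {r^4, r^5} (size 2)  {s, sr, ..., sr^8} (size 9)
  chi_1 (triv)               1             1                    1                    1                    1                    1                          
  chi_2 (sign: r->1, s->-1)  1             1                    1                    1                    1                    -1                         
  chi_3 (2d, j=1)            2             2*cos(2*pi/9)        2*cos(4*pi/9)        -1                   -2*cos(pi/9)         0                          
  chi_4 (2d, j=2)            2             2*cos(4*pi/9)        -2*cos(pi/9)         -1                   2*cos(2*pi/9)        0                          
  chi_5 (2d, j=3)            2             -1                   -1                   2                    -1                   0                          
  chi_6 (2d, j=4)            2             -2*cos(pi/9)         2*cos(2*pi/9)        -1                   2*cos(4*pi/9)        0                          

Spot check: chi_5 (2d, j=3) on {r^1, r^8} = -1.

Reasoning: D_9 has order 2*9 = 18 with 6 conjugacy classes, hence 6 irreducibles. Sum of squared dims 1 + 1 + 4 + 4 + 4 + 4 = 18 = |G|. Linear characters come from the abelianisation; the 2-dimensional irreps have character r^k -> 2*cos(2*pi*j*k/9), reflections -> 0.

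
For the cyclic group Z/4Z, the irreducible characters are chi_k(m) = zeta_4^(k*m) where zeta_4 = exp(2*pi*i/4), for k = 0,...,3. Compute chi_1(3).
chi_1(3) = zeta_4^3 = -I

Derivation: chi_1(3) = zeta_4^(1*3) = zeta_4^3. Since zeta_4^4 = 1, this equals zeta_4^3 = exp(2*pi*i*3/4) = -I.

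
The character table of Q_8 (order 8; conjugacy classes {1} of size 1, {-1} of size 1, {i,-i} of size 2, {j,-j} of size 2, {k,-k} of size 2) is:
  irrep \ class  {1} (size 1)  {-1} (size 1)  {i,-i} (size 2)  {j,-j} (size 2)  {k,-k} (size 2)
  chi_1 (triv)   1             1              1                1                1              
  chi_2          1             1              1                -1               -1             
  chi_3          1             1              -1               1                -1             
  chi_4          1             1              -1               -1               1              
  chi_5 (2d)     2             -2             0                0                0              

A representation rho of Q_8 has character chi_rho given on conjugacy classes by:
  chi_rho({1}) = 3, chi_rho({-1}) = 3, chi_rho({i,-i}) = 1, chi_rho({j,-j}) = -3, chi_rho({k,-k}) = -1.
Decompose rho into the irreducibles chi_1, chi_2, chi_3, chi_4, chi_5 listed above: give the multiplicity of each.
Multiplicities: chi_1: 0, chi_2: 2, chi_3: 0, chi_4: 1, chi_5: 0.

Working: Use <chi_rho, chi> = (1/|G|) sum_C |C| * chi_rho(C) * conj(chi(C)) with |G| = 8 for each irreducible chi in the table:
  <chi_rho, chi_1> = (1/8)[1*(3)*conj(1) + 1*(3)*conj(1) + 2*(1)*conj(1) + 2*(-3)*conj(1) + 2*(-1)*conj(1)]
      = (1/8)[(3) + (3) + (2) + (-6) + (-2)] = 0/8 = 0
  <chi_rho, chi_2> = (1/8)[1*(3)*conj(1) + 1*(3)*conj(1) + 2*(1)*conj(1) + 2*(-3)*conj(-1) + 2*(-1)*conj(-1)]
      = (1/8)[(3) + (3) + (2) + (6) + (2)] = 16/8 = 2
  <chi_rho, chi_3> = (1/8)[1*(3)*conj(1) + 1*(3)*conj(1) + 2*(1)*conj(-1) + 2*(-3)*conj(1) + 2*(-1)*conj(-1)]
      = (1/8)[(3) + (3) + (-2) + (-6) + (2)] = 0/8 = 0
  <chi_rho, chi_4> = (1/8)[1*(3)*conj(1) + 1*(3)*conj(1) + 2*(1)*conj(-1) + 2*(-3)*conj(-1) + 2*(-1)*conj(1)]
      = (1/8)[(3) + (3) + (-2) + (6) + (-2)] = 8/8 = 1
  <chi_rho, chi_5> = (1/8)[1*(3)*conj(2) + 1*(3)*conj(-2) + 2*(1)*conj(0) + 2*(-3)*conj(0) + 2*(-1)*conj(0)]
      = (1/8)[(6) + (-6) + (0) + (0) + (0)] = 0/8 = 0
Dimension check: dim(rho) = sum (mult * dim) = 0*1 + 2*1 + 0*1 + 1*1 + 0*2 = 3 = chi_rho(e) = 3.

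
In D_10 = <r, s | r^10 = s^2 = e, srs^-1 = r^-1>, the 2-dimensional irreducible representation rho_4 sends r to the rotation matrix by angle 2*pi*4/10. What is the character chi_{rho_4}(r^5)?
chi_{rho_4}(r^5) = 2*cos(2*pi*4*5/10) = 2

Solution. rho_4(r^5) is rotation by angle 2*pi*4*5/10, whose trace is 2*cos(2*pi*4*5/10) = 2.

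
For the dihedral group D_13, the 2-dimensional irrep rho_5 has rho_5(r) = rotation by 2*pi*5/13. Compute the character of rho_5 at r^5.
chi_{rho_5}(r^5) = 2*cos(2*pi*5*5/13) = 2*cos(2*pi/13)

Why: rho_5(r^5) is rotation by angle 2*pi*5*5/13, whose trace is 2*cos(2*pi*5*5/13) = 2*cos(2*pi/13).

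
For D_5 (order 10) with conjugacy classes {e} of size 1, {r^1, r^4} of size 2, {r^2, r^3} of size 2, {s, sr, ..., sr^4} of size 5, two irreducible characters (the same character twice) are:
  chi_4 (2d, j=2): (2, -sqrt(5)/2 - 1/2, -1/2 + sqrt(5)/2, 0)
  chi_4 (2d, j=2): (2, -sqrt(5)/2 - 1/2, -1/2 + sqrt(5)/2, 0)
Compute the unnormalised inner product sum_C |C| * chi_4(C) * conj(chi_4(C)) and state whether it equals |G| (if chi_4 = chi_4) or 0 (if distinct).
Sum = 10 = |G| = 10; so <chi_4, chi_4> = 1 (norm-1 confirms irreducibility).

Explanation: Compute term by term over conjugacy classes (|C| * chi_4(C) * conj(chi_4(C))):
  1*(2)*conj(2) + 2*(-sqrt(5)/2 - 1/2)*conj(-sqrt(5)/2 - 1/2) + 2*(-1/2 + sqrt(5)/2)*conj(-1/2 + sqrt(5)/2) + 5*(0)*conj(0)
  = (4) + (sqrt(5) + 3) + (3 - sqrt(5)) + (0)
  = 10.
Dividing by |G| = 10 gives 10/10 = 1, matching the row-orthogonality relation <chi_4, chi_4> = [chi_4 = chi_4].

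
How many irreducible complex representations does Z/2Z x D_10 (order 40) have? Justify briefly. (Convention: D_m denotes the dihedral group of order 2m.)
16

Solution. The number of irreducible complex representations of a finite group equals its number of conjugacy classes. For a direct product, #classes(G x H) = #classes(G) * #classes(H). Z/2Z has 2 classes (abelian), D_10 has 8 classes, so 2 * 8 = 16, so Z/2Z x D_10 (order 40) has exactly 16 irreducible complex representations.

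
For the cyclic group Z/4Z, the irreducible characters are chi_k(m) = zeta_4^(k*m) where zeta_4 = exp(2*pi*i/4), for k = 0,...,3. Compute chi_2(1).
chi_2(1) = zeta_4^2 = -1

Why: chi_2(1) = zeta_4^(2*1) = zeta_4^2. Since zeta_4^4 = 1, this equals zeta_4^2 = exp(2*pi*i*2/4) = -1.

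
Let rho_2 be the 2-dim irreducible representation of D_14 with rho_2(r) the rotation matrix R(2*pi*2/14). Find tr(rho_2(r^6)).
chi_{rho_2}(r^6) = 2*cos(2*pi*2*6/14) = 2*cos(2*pi/7)

Explanation: rho_2(r^6) is rotation by angle 2*pi*2*6/14, whose trace is 2*cos(2*pi*2*6/14) = 2*cos(2*pi/7).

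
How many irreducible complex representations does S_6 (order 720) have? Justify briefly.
11

Explanation: The number of irreducible complex representations of a finite group equals its number of conjugacy classes. Conjugacy classes in S_6 correspond to cycle types, i.e. partitions of 6; there are p(6) = 11 of them, so S_6 (order 720) has exactly 11 irreducible complex representations.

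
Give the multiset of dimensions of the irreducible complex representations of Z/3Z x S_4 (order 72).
Dimensions: 1, 1, 1, 1, 1, 1, 2, 2, 2, 3, 3, 3, 3, 3, 3

Proof sketch: There are 15 irreducibles (= number of conjugacy classes). Their dimensions d_i satisfy sum d_i^2 = |G| = 72: 1 + 1 + 1 + 1 + 1 + 1 + 4 + 4 + 4 + 9 + 9 + 9 + 9 + 9 + 9 = 72. (For the product with Z/3Z: each of the 3 1-dim characters of Z/3Z tensors with each irrep of S_4, giving 3 copies of each S_4-dimension.)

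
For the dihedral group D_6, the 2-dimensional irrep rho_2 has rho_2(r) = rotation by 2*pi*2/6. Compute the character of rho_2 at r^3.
chi_{rho_2}(r^3) = 2*cos(2*pi*2*3/6) = 2

Proof sketch: rho_2(r^3) is rotation by angle 2*pi*2*3/6, whose trace is 2*cos(2*pi*2*3/6) = 2.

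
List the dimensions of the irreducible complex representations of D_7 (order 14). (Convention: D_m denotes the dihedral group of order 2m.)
Dimensions: 1, 1, 2, 2, 2

Working: There are 5 irreducibles (= number of conjugacy classes). Their dimensions d_i satisfy sum d_i^2 = |G| = 14: 1 + 1 + 4 + 4 + 4 = 14.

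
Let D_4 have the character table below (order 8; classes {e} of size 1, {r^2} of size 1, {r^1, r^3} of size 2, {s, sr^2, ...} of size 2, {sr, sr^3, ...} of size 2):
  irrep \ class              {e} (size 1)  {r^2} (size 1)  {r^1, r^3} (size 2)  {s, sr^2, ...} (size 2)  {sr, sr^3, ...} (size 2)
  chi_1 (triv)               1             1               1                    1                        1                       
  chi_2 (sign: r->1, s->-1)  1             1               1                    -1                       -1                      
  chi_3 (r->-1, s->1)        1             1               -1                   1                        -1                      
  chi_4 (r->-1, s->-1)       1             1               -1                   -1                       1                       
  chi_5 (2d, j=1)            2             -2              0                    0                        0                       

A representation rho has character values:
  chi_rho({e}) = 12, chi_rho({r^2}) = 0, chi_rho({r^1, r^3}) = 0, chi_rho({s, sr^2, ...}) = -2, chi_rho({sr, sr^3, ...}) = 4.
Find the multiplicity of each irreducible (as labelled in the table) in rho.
Multiplicities: chi_1: 2, chi_2: 1, chi_3: 0, chi_4: 3, chi_5: 3.

Details: Use <chi_rho, chi> = (1/|G|) sum_C |C| * chi_rho(C) * conj(chi(C)) with |G| = 8 for each irreducible chi in the table:
  <chi_rho, chi_1> = (1/8)[1*(12)*conj(1) + 1*(0)*conj(1) + 2*(0)*conj(1) + 2*(-2)*conj(1) + 2*(4)*conj(1)]
      = (1/8)[(12) + (0) + (0) + (-4) + (8)] = 16/8 = 2
  <chi_rho, chi_2> = (1/8)[1*(12)*conj(1) + 1*(0)*conj(1) + 2*(0)*conj(1) + 2*(-2)*conj(-1) + 2*(4)*conj(-1)]
      = (1/8)[(12) + (0) + (0) + (4) + (-8)] = 8/8 = 1
  <chi_rho, chi_3> = (1/8)[1*(12)*conj(1) + 1*(0)*conj(1) + 2*(0)*conj(-1) + 2*(-2)*conj(1) + 2*(4)*conj(-1)]
      = (1/8)[(12) + (0) + (0) + (-4) + (-8)] = 0/8 = 0
  <chi_rho, chi_4> = (1/8)[1*(12)*conj(1) + 1*(0)*conj(1) + 2*(0)*conj(-1) + 2*(-2)*conj(-1) + 2*(4)*conj(1)]
      = (1/8)[(12) + (0) + (0) + (4) + (8)] = 24/8 = 3
  <chi_rho, chi_5> = (1/8)[1*(12)*conj(2) + 1*(0)*conj(-2) + 2*(0)*conj(0) + 2*(-2)*conj(0) + 2*(4)*conj(0)]
      = (1/8)[(24) + (0) + (0) + (0) + (0)] = 24/8 = 3
Dimension check: dim(rho) = sum (mult * dim) = 2*1 + 1*1 + 0*1 + 3*1 + 3*2 = 12 = chi_rho(e) = 12.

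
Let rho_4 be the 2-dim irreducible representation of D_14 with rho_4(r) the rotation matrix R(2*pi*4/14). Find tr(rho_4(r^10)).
chi_{rho_4}(r^10) = 2*cos(2*pi*4*10/14) = 2*cos(2*pi/7)

Derivation: rho_4(r^10) is rotation by angle 2*pi*4*10/14, whose trace is 2*cos(2*pi*4*10/14) = 2*cos(2*pi/7).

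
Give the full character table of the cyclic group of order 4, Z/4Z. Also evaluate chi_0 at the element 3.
Character table of Z/4Z (irreps indexed chi_0,...,chi_3 with chi_k(m) = zeta_4^(k*m), zeta_4 = exp(2*pi*i/4)):
  irrep \ class  {0} (size 1)  {1} (size 1)  {2} (size 1)  {3} (size 1)
  chi_0          1             1             1             1           
  chi_1          1             I             -1            -I          
  chi_2          1             -1            1             -1          
  chi_3          1             -I            -1            I           

Spot check: chi_0(3) = zeta_4^(0*3) = zeta_4^0 = 1.

Solution. Z/4Z is abelian, so all 4 irreducible complex representations are 1-dimensional. They are given by chi_k(m) = zeta_4^(k*m) for k = 0,...,3. Row orthogonality: sum_m chi_k(m) conj(chi_l(m)) = 4 * [k = l].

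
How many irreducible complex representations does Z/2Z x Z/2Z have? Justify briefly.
4

Why: The number of irreducible complex representations of a finite group equals its number of conjugacy classes. Z/2Z x Z/2Z is abelian of order 4, so every element is its own conjugacy class: 4 classes, so Z/2Z x Z/2Z (order 4) has exactly 4 irreducible complex representations.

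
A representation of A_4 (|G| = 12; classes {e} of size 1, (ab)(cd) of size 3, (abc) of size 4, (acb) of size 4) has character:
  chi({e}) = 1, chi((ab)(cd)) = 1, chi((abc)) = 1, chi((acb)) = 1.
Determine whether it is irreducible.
Irreducible: <chi, chi> = 1.

Solution. <chi, chi> = (1/|G|) sum_C |C| * |chi(C)|^2 = (1/12)[1*|1|^2 + 3*|1|^2 + 4*|1|^2 + 4*|1|^2]
  = (1/12)[(1) + (3) + (4) + (4)] = 12/12 = 1.
(Exp terms are combined using exp(i*s)*conj(exp(i*t)) = exp(i*(s-t)), and sums of them are collapsed using the identity that for every m > 1 the m distinct m-th roots of unity sum to 0, e.g. 1 + exp(2*I*pi/3) + exp(-2*I*pi/3) = 0.)
A character is irreducible iff <chi, chi> = 1, so this representation is irreducible.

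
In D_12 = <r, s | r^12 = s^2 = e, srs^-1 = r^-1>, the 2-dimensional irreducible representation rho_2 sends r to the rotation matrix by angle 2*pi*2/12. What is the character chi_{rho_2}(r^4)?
chi_{rho_2}(r^4) = 2*cos(2*pi*2*4/12) = -1

Working: rho_2(r^4) is rotation by angle 2*pi*2*4/12, whose trace is 2*cos(2*pi*2*4/12) = -1.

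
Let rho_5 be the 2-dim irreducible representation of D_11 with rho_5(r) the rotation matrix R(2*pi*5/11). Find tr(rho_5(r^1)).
chi_{rho_5}(r^1) = 2*cos(2*pi*5*1/11) = -2*cos(pi/11)

Solution. rho_5(r^1) is rotation by angle 2*pi*5*1/11, whose trace is 2*cos(2*pi*5*1/11) = -2*cos(pi/11).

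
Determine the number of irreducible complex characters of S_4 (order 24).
5

Explanation: The number of irreducible complex representations of a finite group equals its number of conjugacy classes. Conjugacy classes in S_4 correspond to cycle types, i.e. partitions of 4; there are p(4) = 5 of them, so S_4 (order 24) has exactly 5 irreducible complex representations.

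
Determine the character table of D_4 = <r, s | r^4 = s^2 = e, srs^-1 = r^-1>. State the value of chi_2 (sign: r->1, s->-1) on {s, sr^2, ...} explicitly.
Conjugacy classes: {e} of size 1, {r^2} of size 1, {r^1, r^3} of size 2, {s, sr^2, ...} of size 2, {sr, sr^3, ...} of size 2.
Character table:
  irrep \ class              {e} (size 1)  {r^2} (size 1)  {r^1, r^3} (size 2)  {s, sr^2, ...} (size 2)  {sr, sr^3, ...} (size 2)
  chi_1 (triv)               1             1               1                    1                        1                       
  chi_2 (sign: r->1, s->-1)  1             1               1                    -1                       -1                      
  chi_3 (r->-1, s->1)        1             1               -1                   1                        -1                      
  chi_4 (r->-1, s->-1)       1             1               -1                   -1                       1                       
  chi_5 (2d, j=1)            2             -2              0                    0                        0                       

Spot check: chi_2 (sign: r->1, s->-1) on {s, sr^2, ...} = -1.

Details: D_4 has order 2*4 = 8 with 5 conjugacy classes, hence 5 irreducibles. Sum of squared dims 1 + 1 + 1 + 1 + 4 = 8 = |G|. Linear characters come from the abelianisation; the 2-dimensional irreps have character r^k -> 2*cos(2*pi*j*k/4), reflections -> 0.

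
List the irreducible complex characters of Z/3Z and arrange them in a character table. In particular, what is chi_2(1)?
Character table of Z/3Z (irreps indexed chi_0,...,chi_2 with chi_k(m) = zeta_3^(k*m), zeta_3 = exp(2*pi*i/3)):
  irrep \ class  {0} (size 1)  {1} (size 1)    {2} (size 1)  
  chi_0          1             1               1             
  chi_1          1             exp(2*I*pi/3)   exp(-2*I*pi/3)
  chi_2          1             exp(-2*I*pi/3)  exp(2*I*pi/3) 

Spot check: chi_2(1) = zeta_3^(2*1) = zeta_3^2 = exp(-2*I*pi/3).

Reasoning: Z/3Z is abelian, so all 3 irreducible complex representations are 1-dimensional. They are given by chi_k(m) = zeta_3^(k*m) for k = 0,...,2. Row orthogonality: sum_m chi_k(m) conj(chi_l(m)) = 3 * [k = l].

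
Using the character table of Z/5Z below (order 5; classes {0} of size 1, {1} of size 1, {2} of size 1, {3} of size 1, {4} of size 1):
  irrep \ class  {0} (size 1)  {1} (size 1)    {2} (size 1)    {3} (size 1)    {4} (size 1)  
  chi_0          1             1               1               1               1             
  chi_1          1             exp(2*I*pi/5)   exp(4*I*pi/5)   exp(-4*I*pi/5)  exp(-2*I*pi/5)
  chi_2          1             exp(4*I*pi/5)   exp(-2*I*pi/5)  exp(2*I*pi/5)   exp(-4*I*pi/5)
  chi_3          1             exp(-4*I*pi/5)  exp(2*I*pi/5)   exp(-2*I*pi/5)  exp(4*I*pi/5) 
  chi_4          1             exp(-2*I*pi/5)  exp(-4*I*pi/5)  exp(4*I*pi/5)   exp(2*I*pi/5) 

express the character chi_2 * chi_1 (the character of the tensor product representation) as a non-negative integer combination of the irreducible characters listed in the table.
chi_2 tensor chi_1 = chi_3 (all other irreducibles have multiplicity 0).

Justification: The character of a tensor product is the pointwise product (chi_2 * chi_1)(C) = chi_2(C) * chi_1(C):
  {0}: (1)*(1), {1}: (exp(4*I*pi/5))*(exp(2*I*pi/5)), {2}: (exp(-2*I*pi/5))*(exp(4*I*pi/5)), {3}: (exp(2*I*pi/5))*(exp(-4*I*pi/5)), {4}: (exp(-4*I*pi/5))*(exp(-2*I*pi/5))
so (chi_2 * chi_1) takes values
  {0} -> 1, {1} -> exp(-4*I*pi/5), {2} -> exp(2*I*pi/5), {3} -> exp(-2*I*pi/5), {4} -> exp(4*I*pi/5).
Now take the inner product of this character with each irreducible chi from the table, <chi_2*chi_1, chi> = (1/5) sum_C |C| (chi_2*chi_1)(C) conj(chi(C)):
  <chi_2*chi_1, chi_0> = (1/5)[1*(1)*conj(1) + 1*(exp(-4*I*pi/5))*conj(1) + 1*(exp(2*I*pi/5))*conj(1) + 1*(exp(-2*I*pi/5))*conj(1) + 1*(exp(4*I*pi/5))*conj(1)]
      = (1/5)[(1) + (exp(-4*I*pi/5)) + (exp(2*I*pi/5)) + (exp(-2*I*pi/5)) + (exp(4*I*pi/5))] = 0/5 = 0
  <chi_2*chi_1, chi_1> = (1/5)[1*(1)*conj(1) + 1*(exp(-4*I*pi/5))*conj(exp(2*I*pi/5)) + 1*(exp(2*I*pi/5))*conj(exp(4*I*pi/5)) + 1*(exp(-2*I*pi/5))*conj(exp(-4*I*pi/5)) + 1*(exp(4*I*pi/5))*conj(exp(-2*I*pi/5))]
      = (1/5)[(1) + (exp(4*I*pi/5)) + (exp(-2*I*pi/5)) + (exp(2*I*pi/5)) + (exp(-4*I*pi/5))] = 0/5 = 0
  <chi_2*chi_1, chi_2> = (1/5)[1*(1)*conj(1) + 1*(exp(-4*I*pi/5))*conj(exp(4*I*pi/5)) + 1*(exp(2*I*pi/5))*conj(exp(-2*I*pi/5)) + 1*(exp(-2*I*pi/5))*conj(exp(2*I*pi/5)) + 1*(exp(4*I*pi/5))*conj(exp(-4*I*pi/5))]
      = (1/5)[(1) + (exp(2*I*pi/5)) + (exp(4*I*pi/5)) + (exp(-4*I*pi/5)) + (exp(-2*I*pi/5))] = 0/5 = 0
  <chi_2*chi_1, chi_3> = (1/5)[1*(1)*conj(1) + 1*(exp(-4*I*pi/5))*conj(exp(-4*I*pi/5)) + 1*(exp(2*I*pi/5))*conj(exp(2*I*pi/5)) + 1*(exp(-2*I*pi/5))*conj(exp(-2*I*pi/5)) + 1*(exp(4*I*pi/5))*conj(exp(4*I*pi/5))]
      = (1/5)[(1) + (1) + (1) + (1) + (1)] = 5/5 = 1
  <chi_2*chi_1, chi_4> = (1/5)[1*(1)*conj(1) + 1*(exp(-4*I*pi/5))*conj(exp(-2*I*pi/5)) + 1*(exp(2*I*pi/5))*conj(exp(-4*I*pi/5)) + 1*(exp(-2*I*pi/5))*conj(exp(4*I*pi/5)) + 1*(exp(4*I*pi/5))*conj(exp(2*I*pi/5))]
      = (1/5)[(1) + (exp(-2*I*pi/5)) + (exp(-4*I*pi/5)) + (exp(4*I*pi/5)) + (exp(2*I*pi/5))] = 0/5 = 0
(Exp terms are combined using exp(i*s)*conj(exp(i*t)) = exp(i*(s-t)), and sums of them are collapsed using the identity that for every m > 1 the m distinct m-th roots of unity sum to 0, e.g. 1 + exp(2*I*pi/3) + exp(-2*I*pi/3) = 0.)
Hence the multiplicities are chi_3: 1. Dimension check: dim(chi_2)*dim(chi_1) = 1*1 = 1 and sum (mult * dim) = 1*1 = 1.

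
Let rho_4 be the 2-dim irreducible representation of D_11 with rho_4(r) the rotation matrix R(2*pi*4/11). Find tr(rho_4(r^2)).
chi_{rho_4}(r^2) = 2*cos(2*pi*4*2/11) = -2*cos(5*pi/11)

rho_4(r^2) is rotation by angle 2*pi*4*2/11, whose trace is 2*cos(2*pi*4*2/11) = -2*cos(5*pi/11).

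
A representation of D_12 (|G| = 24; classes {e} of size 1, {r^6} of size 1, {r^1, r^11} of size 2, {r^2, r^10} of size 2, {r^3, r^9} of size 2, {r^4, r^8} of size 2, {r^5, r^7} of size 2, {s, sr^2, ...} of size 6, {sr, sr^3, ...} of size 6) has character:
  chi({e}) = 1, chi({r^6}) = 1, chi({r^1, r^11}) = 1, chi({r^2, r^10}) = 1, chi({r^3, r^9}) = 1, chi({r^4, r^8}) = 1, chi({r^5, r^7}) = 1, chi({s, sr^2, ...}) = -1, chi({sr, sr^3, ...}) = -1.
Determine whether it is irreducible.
Irreducible: <chi, chi> = 1.

Proof sketch: <chi, chi> = (1/|G|) sum_C |C| * |chi(C)|^2 = (1/24)[1*|1|^2 + 1*|1|^2 + 2*|1|^2 + 2*|1|^2 + 2*|1|^2 + 2*|1|^2 + 2*|1|^2 + 6*|-1|^2 + 6*|-1|^2]
  = (1/24)[(1) + (1) + (2) + (2) + (2) + (2) + (2) + (6) + (6)] = 24/24 = 1.
A character is irreducible iff <chi, chi> = 1, so this representation is irreducible.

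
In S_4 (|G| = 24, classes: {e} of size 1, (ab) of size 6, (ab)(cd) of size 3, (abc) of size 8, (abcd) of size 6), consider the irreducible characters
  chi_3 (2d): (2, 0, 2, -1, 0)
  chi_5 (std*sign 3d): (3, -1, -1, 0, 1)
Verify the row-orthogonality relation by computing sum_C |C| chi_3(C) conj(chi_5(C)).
Sum = 0; so <chi_3, chi_5> = 0 (distinct irreducibles are orthogonal).

Details: Compute term by term over conjugacy classes (|C| * chi_3(C) * conj(chi_5(C))):
  1*(2)*conj(3) + 6*(0)*conj(-1) + 3*(2)*conj(-1) + 8*(-1)*conj(0) + 6*(0)*conj(1)
  = (6) + (0) + (-6) + (0) + (0)
  = 0.
Dividing by |G| = 24 gives 0/24 = 0, matching the row-orthogonality relation <chi_3, chi_5> = [chi_3 = chi_5].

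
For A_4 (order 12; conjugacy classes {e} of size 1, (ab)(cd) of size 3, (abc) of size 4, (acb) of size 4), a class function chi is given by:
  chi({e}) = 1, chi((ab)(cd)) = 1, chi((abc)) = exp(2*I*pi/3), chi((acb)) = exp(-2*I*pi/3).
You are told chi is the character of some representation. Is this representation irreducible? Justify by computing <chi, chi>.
Irreducible: <chi, chi> = 1.

Proof sketch: <chi, chi> = (1/|G|) sum_C |C| * |chi(C)|^2 = (1/12)[1*|1|^2 + 3*|1|^2 + 4*|exp(2*I*pi/3)|^2 + 4*|exp(-2*I*pi/3)|^2]
  = (1/12)[(1) + (3) + (4) + (4)] = 12/12 = 1.
(Exp terms are combined using exp(i*s)*conj(exp(i*t)) = exp(i*(s-t)), and sums of them are collapsed using the identity that for every m > 1 the m distinct m-th roots of unity sum to 0, e.g. 1 + exp(2*I*pi/3) + exp(-2*I*pi/3) = 0.)
A character is irreducible iff <chi, chi> = 1, so this representation is irreducible.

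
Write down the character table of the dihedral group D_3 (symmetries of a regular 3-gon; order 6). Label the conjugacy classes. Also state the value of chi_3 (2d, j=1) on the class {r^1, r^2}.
Conjugacy classes: {e} of size 1, {r^1, r^2} of size 2, {s, sr, ..., sr^2} of size 3.
Character table:
  irrep \ class              {e} (size 1)  {r^1, r^2} (size 2)  {s, sr, ..., sr^2} (size 3)
  chi_1 (triv)               1             1                    1                          
  chi_2 (sign: r->1, s->-1)  1             1                    -1                         
  chi_3 (2d, j=1)            2             -1                   0                          

Spot check: chi_3 (2d, j=1) on {r^1, r^2} = -1.

D_3 has order 2*3 = 6 with 3 conjugacy classes, hence 3 irreducibles. Sum of squared dims 1 + 1 + 4 = 6 = |G|. Linear characters come from the abelianisation; the 2-dimensional irreps have character r^k -> 2*cos(2*pi*j*k/3), reflections -> 0.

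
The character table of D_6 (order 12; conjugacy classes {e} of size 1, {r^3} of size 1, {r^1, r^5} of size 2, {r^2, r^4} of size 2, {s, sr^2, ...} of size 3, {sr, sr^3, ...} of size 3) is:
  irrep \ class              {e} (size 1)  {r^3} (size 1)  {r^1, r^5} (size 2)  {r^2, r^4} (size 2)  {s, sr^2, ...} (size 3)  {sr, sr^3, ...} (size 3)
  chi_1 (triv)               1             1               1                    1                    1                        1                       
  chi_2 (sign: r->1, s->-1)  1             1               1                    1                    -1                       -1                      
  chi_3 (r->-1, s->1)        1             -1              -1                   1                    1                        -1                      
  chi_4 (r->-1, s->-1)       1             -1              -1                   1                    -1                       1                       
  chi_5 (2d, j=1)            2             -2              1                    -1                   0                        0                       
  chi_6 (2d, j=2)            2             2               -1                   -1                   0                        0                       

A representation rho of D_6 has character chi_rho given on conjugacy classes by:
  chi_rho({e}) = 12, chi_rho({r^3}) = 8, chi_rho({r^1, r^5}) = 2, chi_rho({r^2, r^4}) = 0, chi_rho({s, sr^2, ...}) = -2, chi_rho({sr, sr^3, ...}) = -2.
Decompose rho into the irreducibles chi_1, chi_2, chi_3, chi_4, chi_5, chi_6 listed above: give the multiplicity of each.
Multiplicities: chi_1: 1, chi_2: 3, chi_3: 0, chi_4: 0, chi_5: 1, chi_6: 3.

Explanation: Use <chi_rho, chi> = (1/|G|) sum_C |C| * chi_rho(C) * conj(chi(C)) with |G| = 12 for each irreducible chi in the table:
  <chi_rho, chi_1> = (1/12)[1*(12)*conj(1) + 1*(8)*conj(1) + 2*(2)*conj(1) + 2*(0)*conj(1) + 3*(-2)*conj(1) + 3*(-2)*conj(1)]
      = (1/12)[(12) + (8) + (4) + (0) + (-6) + (-6)] = 12/12 = 1
  <chi_rho, chi_2> = (1/12)[1*(12)*conj(1) + 1*(8)*conj(1) + 2*(2)*conj(1) + 2*(0)*conj(1) + 3*(-2)*conj(-1) + 3*(-2)*conj(-1)]
      = (1/12)[(12) + (8) + (4) + (0) + (6) + (6)] = 36/12 = 3
  <chi_rho, chi_3> = (1/12)[1*(12)*conj(1) + 1*(8)*conj(-1) + 2*(2)*conj(-1) + 2*(0)*conj(1) + 3*(-2)*conj(1) + 3*(-2)*conj(-1)]
      = (1/12)[(12) + (-8) + (-4) + (0) + (-6) + (6)] = 0/12 = 0
  <chi_rho, chi_4> = (1/12)[1*(12)*conj(1) + 1*(8)*conj(-1) + 2*(2)*conj(-1) + 2*(0)*conj(1) + 3*(-2)*conj(-1) + 3*(-2)*conj(1)]
      = (1/12)[(12) + (-8) + (-4) + (0) + (6) + (-6)] = 0/12 = 0
  <chi_rho, chi_5> = (1/12)[1*(12)*conj(2) + 1*(8)*conj(-2) + 2*(2)*conj(1) + 2*(0)*conj(-1) + 3*(-2)*conj(0) + 3*(-2)*conj(0)]
      = (1/12)[(24) + (-16) + (4) + (0) + (0) + (0)] = 12/12 = 1
  <chi_rho, chi_6> = (1/12)[1*(12)*conj(2) + 1*(8)*conj(2) + 2*(2)*conj(-1) + 2*(0)*conj(-1) + 3*(-2)*conj(0) + 3*(-2)*conj(0)]
      = (1/12)[(24) + (16) + (-4) + (0) + (0) + (0)] = 36/12 = 3
Dimension check: dim(rho) = sum (mult * dim) = 1*1 + 3*1 + 0*1 + 0*1 + 1*2 + 3*2 = 12 = chi_rho(e) = 12.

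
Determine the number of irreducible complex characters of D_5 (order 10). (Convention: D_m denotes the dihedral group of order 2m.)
4

Proof sketch: The number of irreducible complex representations of a finite group equals its number of conjugacy classes. D_5 has 4 conjugacy classes ((n+3)/2 for n odd), so D_5 (order 10) has exactly 4 irreducible complex representations.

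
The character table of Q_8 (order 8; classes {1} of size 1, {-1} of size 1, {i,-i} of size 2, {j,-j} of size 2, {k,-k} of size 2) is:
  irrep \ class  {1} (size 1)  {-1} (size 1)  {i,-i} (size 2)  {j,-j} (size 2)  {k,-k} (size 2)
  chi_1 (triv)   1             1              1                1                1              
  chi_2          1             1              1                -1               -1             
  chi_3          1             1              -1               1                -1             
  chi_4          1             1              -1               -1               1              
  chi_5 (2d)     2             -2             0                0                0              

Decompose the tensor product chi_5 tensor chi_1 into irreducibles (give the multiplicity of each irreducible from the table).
chi_5 tensor chi_1 = chi_5 (all other irreducibles have multiplicity 0).

The character of a tensor product is the pointwise product (chi_5 * chi_1)(C) = chi_5(C) * chi_1(C):
  {1}: (2)*(1), {-1}: (-2)*(1), {i,-i}: (0)*(1), {j,-j}: (0)*(1), {k,-k}: (0)*(1)
so (chi_5 * chi_1) takes values
  {1} -> 2, {-1} -> -2, {i,-i} -> 0, {j,-j} -> 0, {k,-k} -> 0.
Now take the inner product of this character with each irreducible chi from the table, <chi_5*chi_1, chi> = (1/8) sum_C |C| (chi_5*chi_1)(C) conj(chi(C)):
  <chi_5*chi_1, chi_1> = (1/8)[1*(2)*conj(1) + 1*(-2)*conj(1) + 2*(0)*conj(1) + 2*(0)*conj(1) + 2*(0)*conj(1)]
      = (1/8)[(2) + (-2) + (0) + (0) + (0)] = 0/8 = 0
  <chi_5*chi_1, chi_2> = (1/8)[1*(2)*conj(1) + 1*(-2)*conj(1) + 2*(0)*conj(1) + 2*(0)*conj(-1) + 2*(0)*conj(-1)]
      = (1/8)[(2) + (-2) + (0) + (0) + (0)] = 0/8 = 0
  <chi_5*chi_1, chi_3> = (1/8)[1*(2)*conj(1) + 1*(-2)*conj(1) + 2*(0)*conj(-1) + 2*(0)*conj(1) + 2*(0)*conj(-1)]
      = (1/8)[(2) + (-2) + (0) + (0) + (0)] = 0/8 = 0
  <chi_5*chi_1, chi_4> = (1/8)[1*(2)*conj(1) + 1*(-2)*conj(1) + 2*(0)*conj(-1) + 2*(0)*conj(-1) + 2*(0)*conj(1)]
      = (1/8)[(2) + (-2) + (0) + (0) + (0)] = 0/8 = 0
  <chi_5*chi_1, chi_5> = (1/8)[1*(2)*conj(2) + 1*(-2)*conj(-2) + 2*(0)*conj(0) + 2*(0)*conj(0) + 2*(0)*conj(0)]
      = (1/8)[(4) + (4) + (0) + (0) + (0)] = 8/8 = 1
Hence the multiplicities are chi_5: 1. Dimension check: dim(chi_5)*dim(chi_1) = 2*1 = 2 and sum (mult * dim) = 1*2 = 2.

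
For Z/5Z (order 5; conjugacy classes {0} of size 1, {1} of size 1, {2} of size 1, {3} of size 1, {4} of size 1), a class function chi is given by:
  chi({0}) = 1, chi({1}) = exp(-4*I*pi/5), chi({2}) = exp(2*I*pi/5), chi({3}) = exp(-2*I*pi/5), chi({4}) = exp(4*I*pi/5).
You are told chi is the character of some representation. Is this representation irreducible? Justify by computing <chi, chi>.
Irreducible: <chi, chi> = 1.

Working: <chi, chi> = (1/|G|) sum_C |C| * |chi(C)|^2 = (1/5)[1*|1|^2 + 1*|exp(-4*I*pi/5)|^2 + 1*|exp(2*I*pi/5)|^2 + 1*|exp(-2*I*pi/5)|^2 + 1*|exp(4*I*pi/5)|^2]
  = (1/5)[(1) + (1) + (1) + (1) + (1)] = 5/5 = 1.
(Exp terms are combined using exp(i*s)*conj(exp(i*t)) = exp(i*(s-t)), and sums of them are collapsed using the identity that for every m > 1 the m distinct m-th roots of unity sum to 0, e.g. 1 + exp(2*I*pi/3) + exp(-2*I*pi/3) = 0.)
A character is irreducible iff <chi, chi> = 1, so this representation is irreducible.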